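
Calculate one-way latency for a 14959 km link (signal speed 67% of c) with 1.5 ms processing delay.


Speed = 0.67 * 3e5 km/s = 201000 km/s
Propagation delay = 14959 / 201000 = 0.0744 s = 74.4229 ms
Processing delay = 1.5 ms
Total one-way latency = 75.9229 ms


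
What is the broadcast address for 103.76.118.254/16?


Network: 103.76.0.0/16
Host bits = 16
Set all host bits to 1:
Broadcast: 103.76.255.255


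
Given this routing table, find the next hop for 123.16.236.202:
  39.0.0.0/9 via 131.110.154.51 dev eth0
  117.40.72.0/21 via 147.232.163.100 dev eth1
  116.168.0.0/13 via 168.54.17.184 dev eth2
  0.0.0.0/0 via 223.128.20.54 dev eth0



Longest prefix match for 123.16.236.202:
  /9 39.0.0.0: no
  /21 117.40.72.0: no
  /13 116.168.0.0: no
  /0 0.0.0.0: MATCH
Selected: next-hop 223.128.20.54 via eth0 (matched /0)


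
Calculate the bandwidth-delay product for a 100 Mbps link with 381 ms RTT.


BDP = bandwidth * RTT
= 100 Mbps * 381 ms
= 100 * 1e6 * 381 / 1000 bits
= 38100000 bits
= 4762500 bytes
= 4650.8789 KB
BDP = 38100000 bits (4762500 bytes)


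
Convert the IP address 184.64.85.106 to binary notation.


184 = 10111000
64 = 01000000
85 = 01010101
106 = 01101010
Binary: 10111000.01000000.01010101.01101010


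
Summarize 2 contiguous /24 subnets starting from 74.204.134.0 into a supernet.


Original prefix: /24
Number of subnets: 2 = 2^1
New prefix = 24 - 1 = 23
Supernet: 74.204.134.0/23


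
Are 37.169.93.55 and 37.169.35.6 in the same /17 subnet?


Mask: 255.255.128.0
37.169.93.55 AND mask = 37.169.0.0
37.169.35.6 AND mask = 37.169.0.0
Yes, same subnet (37.169.0.0)


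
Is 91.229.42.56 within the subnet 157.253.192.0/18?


Subnet network: 157.253.192.0
Test IP AND mask: 91.229.0.0
No, 91.229.42.56 is not in 157.253.192.0/18


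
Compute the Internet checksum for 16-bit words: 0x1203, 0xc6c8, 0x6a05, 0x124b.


Sum all words (with carry folding):
+ 0x1203 = 0x1203
+ 0xc6c8 = 0xd8cb
+ 0x6a05 = 0x42d1
+ 0x124b = 0x551c
One's complement: ~0x551c
Checksum = 0xaae3


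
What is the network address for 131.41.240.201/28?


IP:   10000011.00101001.11110000.11001001
Mask: 11111111.11111111.11111111.11110000
AND operation:
Net:  10000011.00101001.11110000.11000000
Network: 131.41.240.192/28


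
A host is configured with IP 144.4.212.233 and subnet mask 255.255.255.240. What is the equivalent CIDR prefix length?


Binary: 11111111.11111111.11111111.11110000
Count leading 1s
Prefix: /28


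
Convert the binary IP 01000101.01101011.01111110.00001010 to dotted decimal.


01000101 = 69
01101011 = 107
01111110 = 126
00001010 = 10
IP: 69.107.126.10


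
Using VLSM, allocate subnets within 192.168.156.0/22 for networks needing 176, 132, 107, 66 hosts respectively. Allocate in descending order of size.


176 hosts -> /24 (254 usable): 192.168.156.0/24
132 hosts -> /24 (254 usable): 192.168.157.0/24
107 hosts -> /25 (126 usable): 192.168.158.0/25
66 hosts -> /25 (126 usable): 192.168.158.128/25
Allocation: 192.168.156.0/24 (176 hosts, 254 usable); 192.168.157.0/24 (132 hosts, 254 usable); 192.168.158.0/25 (107 hosts, 126 usable); 192.168.158.128/25 (66 hosts, 126 usable)


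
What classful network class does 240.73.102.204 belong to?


First octet: 240
Binary: 11110000
1111xxxx -> Class E (240-255)
Class E (reserved), default mask N/A


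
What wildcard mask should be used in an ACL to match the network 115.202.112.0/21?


Subnet mask: 255.255.248.0
Wildcard = 255.255.255.255 - subnet mask
255 - 255 = 0
255 - 255 = 0
255 - 248 = 7
255 - 0 = 255
Wildcard: 0.0.7.255


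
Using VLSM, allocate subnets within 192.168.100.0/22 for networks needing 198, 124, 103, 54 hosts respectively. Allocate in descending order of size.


198 hosts -> /24 (254 usable): 192.168.100.0/24
124 hosts -> /25 (126 usable): 192.168.101.0/25
103 hosts -> /25 (126 usable): 192.168.101.128/25
54 hosts -> /26 (62 usable): 192.168.102.0/26
Allocation: 192.168.100.0/24 (198 hosts, 254 usable); 192.168.101.0/25 (124 hosts, 126 usable); 192.168.101.128/25 (103 hosts, 126 usable); 192.168.102.0/26 (54 hosts, 62 usable)


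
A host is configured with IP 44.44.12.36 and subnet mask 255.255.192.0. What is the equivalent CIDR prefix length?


Binary: 11111111.11111111.11000000.00000000
Count leading 1s
Prefix: /18


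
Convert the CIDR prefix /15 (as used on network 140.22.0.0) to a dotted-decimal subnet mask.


/15 means 15 network bits, 17 host bits
Binary: 11111111111111100000000000000000
Mask: 255.254.0.0


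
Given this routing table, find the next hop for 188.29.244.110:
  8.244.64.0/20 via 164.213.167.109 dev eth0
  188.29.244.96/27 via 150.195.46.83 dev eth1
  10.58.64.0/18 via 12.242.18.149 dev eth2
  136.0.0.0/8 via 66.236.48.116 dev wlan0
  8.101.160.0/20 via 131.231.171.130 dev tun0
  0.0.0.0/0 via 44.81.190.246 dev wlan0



Longest prefix match for 188.29.244.110:
  /20 8.244.64.0: no
  /27 188.29.244.96: MATCH
  /18 10.58.64.0: no
  /8 136.0.0.0: no
  /20 8.101.160.0: no
  /0 0.0.0.0: MATCH
Selected: next-hop 150.195.46.83 via eth1 (matched /27)


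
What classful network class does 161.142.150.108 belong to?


First octet: 161
Binary: 10100001
10xxxxxx -> Class B (128-191)
Class B, default mask 255.255.0.0 (/16)


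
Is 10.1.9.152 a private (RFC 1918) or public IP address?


RFC 1918 private ranges:
  10.0.0.0/8 (10.0.0.0 - 10.255.255.255)
  172.16.0.0/12 (172.16.0.0 - 172.31.255.255)
  192.168.0.0/16 (192.168.0.0 - 192.168.255.255)
Private (in 10.0.0.0/8)


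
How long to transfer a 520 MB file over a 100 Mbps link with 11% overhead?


Effective throughput = 100 * (1 - 11/100) = 89 Mbps
File size in Mb = 520 * 8 = 4160 Mb
Time = 4160 / 89
Time = 46.7416 seconds


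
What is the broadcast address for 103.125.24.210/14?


Network: 103.124.0.0/14
Host bits = 18
Set all host bits to 1:
Broadcast: 103.127.255.255


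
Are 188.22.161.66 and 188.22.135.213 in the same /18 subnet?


Mask: 255.255.192.0
188.22.161.66 AND mask = 188.22.128.0
188.22.135.213 AND mask = 188.22.128.0
Yes, same subnet (188.22.128.0)


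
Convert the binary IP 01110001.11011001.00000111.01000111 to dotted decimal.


01110001 = 113
11011001 = 217
00000111 = 7
01000111 = 71
IP: 113.217.7.71


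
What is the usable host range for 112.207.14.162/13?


Network: 112.200.0.0
Broadcast: 112.207.255.255
First usable = network + 1
Last usable = broadcast - 1
Range: 112.200.0.1 to 112.207.255.254


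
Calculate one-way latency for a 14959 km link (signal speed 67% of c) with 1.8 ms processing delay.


Speed = 0.67 * 3e5 km/s = 201000 km/s
Propagation delay = 14959 / 201000 = 0.0744 s = 74.4229 ms
Processing delay = 1.8 ms
Total one-way latency = 76.2229 ms


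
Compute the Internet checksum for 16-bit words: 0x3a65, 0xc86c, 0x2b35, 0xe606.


Sum all words (with carry folding):
+ 0x3a65 = 0x3a65
+ 0xc86c = 0x02d2
+ 0x2b35 = 0x2e07
+ 0xe606 = 0x140e
One's complement: ~0x140e
Checksum = 0xebf1


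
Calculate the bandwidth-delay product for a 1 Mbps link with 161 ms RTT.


BDP = bandwidth * RTT
= 1 Mbps * 161 ms
= 1 * 1e6 * 161 / 1000 bits
= 161000 bits
= 20125 bytes
= 19.6533 KB
BDP = 161000 bits (20125 bytes)


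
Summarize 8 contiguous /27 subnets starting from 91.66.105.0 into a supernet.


Original prefix: /27
Number of subnets: 8 = 2^3
New prefix = 27 - 3 = 24
Supernet: 91.66.105.0/24


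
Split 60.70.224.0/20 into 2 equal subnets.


New prefix = 20 + 1 = 21
Each subnet has 2048 addresses
  60.70.224.0/21
  60.70.232.0/21
Subnets: 60.70.224.0/21, 60.70.232.0/21


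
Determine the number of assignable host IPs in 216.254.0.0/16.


Host bits = 32 - 16 = 16
Total addresses = 2^16 = 65536
Usable = total - 2 (network and broadcast)
Usable hosts: 65534


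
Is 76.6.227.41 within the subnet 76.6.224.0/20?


Subnet network: 76.6.224.0
Test IP AND mask: 76.6.224.0
Yes, 76.6.227.41 is in 76.6.224.0/20


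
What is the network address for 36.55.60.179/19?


IP:   00100100.00110111.00111100.10110011
Mask: 11111111.11111111.11100000.00000000
AND operation:
Net:  00100100.00110111.00100000.00000000
Network: 36.55.32.0/19


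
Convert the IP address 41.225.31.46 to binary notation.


41 = 00101001
225 = 11100001
31 = 00011111
46 = 00101110
Binary: 00101001.11100001.00011111.00101110


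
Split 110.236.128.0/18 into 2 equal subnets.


New prefix = 18 + 1 = 19
Each subnet has 8192 addresses
  110.236.128.0/19
  110.236.160.0/19
Subnets: 110.236.128.0/19, 110.236.160.0/19


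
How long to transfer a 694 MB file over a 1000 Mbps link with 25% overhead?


Effective throughput = 1000 * (1 - 25/100) = 750 Mbps
File size in Mb = 694 * 8 = 5552 Mb
Time = 5552 / 750
Time = 7.4027 seconds


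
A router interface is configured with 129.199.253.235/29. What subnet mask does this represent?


/29 means 29 network bits, 3 host bits
Binary: 11111111111111111111111111111000
Mask: 255.255.255.248


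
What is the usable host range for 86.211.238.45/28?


Network: 86.211.238.32
Broadcast: 86.211.238.47
First usable = network + 1
Last usable = broadcast - 1
Range: 86.211.238.33 to 86.211.238.46


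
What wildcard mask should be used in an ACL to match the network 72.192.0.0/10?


Subnet mask: 255.192.0.0
Wildcard = 255.255.255.255 - subnet mask
255 - 255 = 0
255 - 192 = 63
255 - 0 = 255
255 - 0 = 255
Wildcard: 0.63.255.255


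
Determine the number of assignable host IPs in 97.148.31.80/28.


Host bits = 32 - 28 = 4
Total addresses = 2^4 = 16
Usable = total - 2 (network and broadcast)
Usable hosts: 14


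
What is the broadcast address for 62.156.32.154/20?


Network: 62.156.32.0/20
Host bits = 12
Set all host bits to 1:
Broadcast: 62.156.47.255


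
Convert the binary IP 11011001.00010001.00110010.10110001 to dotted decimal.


11011001 = 217
00010001 = 17
00110010 = 50
10110001 = 177
IP: 217.17.50.177


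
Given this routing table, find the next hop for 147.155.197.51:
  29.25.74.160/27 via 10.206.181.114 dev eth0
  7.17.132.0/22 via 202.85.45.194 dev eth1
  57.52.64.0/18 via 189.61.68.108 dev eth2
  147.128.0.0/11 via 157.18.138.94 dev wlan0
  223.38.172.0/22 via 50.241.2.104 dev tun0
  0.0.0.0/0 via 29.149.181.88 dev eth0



Longest prefix match for 147.155.197.51:
  /27 29.25.74.160: no
  /22 7.17.132.0: no
  /18 57.52.64.0: no
  /11 147.128.0.0: MATCH
  /22 223.38.172.0: no
  /0 0.0.0.0: MATCH
Selected: next-hop 157.18.138.94 via wlan0 (matched /11)


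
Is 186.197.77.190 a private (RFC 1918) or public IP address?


RFC 1918 private ranges:
  10.0.0.0/8 (10.0.0.0 - 10.255.255.255)
  172.16.0.0/12 (172.16.0.0 - 172.31.255.255)
  192.168.0.0/16 (192.168.0.0 - 192.168.255.255)
Public (not in any RFC 1918 range)


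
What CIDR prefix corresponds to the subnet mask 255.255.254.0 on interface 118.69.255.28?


Binary: 11111111.11111111.11111110.00000000
Count leading 1s
Prefix: /23


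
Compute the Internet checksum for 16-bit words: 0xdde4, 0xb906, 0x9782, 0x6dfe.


Sum all words (with carry folding):
+ 0xdde4 = 0xdde4
+ 0xb906 = 0x96eb
+ 0x9782 = 0x2e6e
+ 0x6dfe = 0x9c6c
One's complement: ~0x9c6c
Checksum = 0x6393


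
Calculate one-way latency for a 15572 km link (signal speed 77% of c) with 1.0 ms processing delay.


Speed = 0.77 * 3e5 km/s = 231000 km/s
Propagation delay = 15572 / 231000 = 0.0674 s = 67.4113 ms
Processing delay = 1.0 ms
Total one-way latency = 68.4113 ms


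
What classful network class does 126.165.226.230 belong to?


First octet: 126
Binary: 01111110
0xxxxxxx -> Class A (1-126)
Class A, default mask 255.0.0.0 (/8)


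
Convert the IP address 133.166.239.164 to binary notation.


133 = 10000101
166 = 10100110
239 = 11101111
164 = 10100100
Binary: 10000101.10100110.11101111.10100100


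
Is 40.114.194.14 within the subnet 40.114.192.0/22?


Subnet network: 40.114.192.0
Test IP AND mask: 40.114.192.0
Yes, 40.114.194.14 is in 40.114.192.0/22


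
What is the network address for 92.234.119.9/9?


IP:   01011100.11101010.01110111.00001001
Mask: 11111111.10000000.00000000.00000000
AND operation:
Net:  01011100.10000000.00000000.00000000
Network: 92.128.0.0/9


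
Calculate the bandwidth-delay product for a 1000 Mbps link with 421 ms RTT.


BDP = bandwidth * RTT
= 1000 Mbps * 421 ms
= 1000 * 1e6 * 421 / 1000 bits
= 421000000 bits
= 52625000 bytes
= 51391.6016 KB
BDP = 421000000 bits (52625000 bytes)


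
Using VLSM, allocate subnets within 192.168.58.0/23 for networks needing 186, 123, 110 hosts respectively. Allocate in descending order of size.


186 hosts -> /24 (254 usable): 192.168.58.0/24
123 hosts -> /25 (126 usable): 192.168.59.0/25
110 hosts -> /25 (126 usable): 192.168.59.128/25
Allocation: 192.168.58.0/24 (186 hosts, 254 usable); 192.168.59.0/25 (123 hosts, 126 usable); 192.168.59.128/25 (110 hosts, 126 usable)


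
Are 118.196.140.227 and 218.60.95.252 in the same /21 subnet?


Mask: 255.255.248.0
118.196.140.227 AND mask = 118.196.136.0
218.60.95.252 AND mask = 218.60.88.0
No, different subnets (118.196.136.0 vs 218.60.88.0)


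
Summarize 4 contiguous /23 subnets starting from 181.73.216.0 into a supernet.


Original prefix: /23
Number of subnets: 4 = 2^2
New prefix = 23 - 2 = 21
Supernet: 181.73.216.0/21


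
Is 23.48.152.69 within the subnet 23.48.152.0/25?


Subnet network: 23.48.152.0
Test IP AND mask: 23.48.152.0
Yes, 23.48.152.69 is in 23.48.152.0/25


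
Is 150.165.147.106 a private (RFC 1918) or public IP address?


RFC 1918 private ranges:
  10.0.0.0/8 (10.0.0.0 - 10.255.255.255)
  172.16.0.0/12 (172.16.0.0 - 172.31.255.255)
  192.168.0.0/16 (192.168.0.0 - 192.168.255.255)
Public (not in any RFC 1918 range)


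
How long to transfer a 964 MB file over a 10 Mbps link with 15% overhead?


Effective throughput = 10 * (1 - 15/100) = 8.5 Mbps
File size in Mb = 964 * 8 = 7712 Mb
Time = 7712 / 8.5
Time = 907.2941 seconds


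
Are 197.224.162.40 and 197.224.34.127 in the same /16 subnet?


Mask: 255.255.0.0
197.224.162.40 AND mask = 197.224.0.0
197.224.34.127 AND mask = 197.224.0.0
Yes, same subnet (197.224.0.0)


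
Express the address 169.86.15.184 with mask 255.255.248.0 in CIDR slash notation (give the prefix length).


Binary: 11111111.11111111.11111000.00000000
Count leading 1s
Prefix: /21


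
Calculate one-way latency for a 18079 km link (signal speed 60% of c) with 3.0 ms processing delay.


Speed = 0.6 * 3e5 km/s = 180000 km/s
Propagation delay = 18079 / 180000 = 0.1004 s = 100.4389 ms
Processing delay = 3.0 ms
Total one-way latency = 103.4389 ms


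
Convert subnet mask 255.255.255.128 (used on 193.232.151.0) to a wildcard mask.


Subnet mask: 255.255.255.128
Wildcard = 255.255.255.255 - subnet mask
255 - 255 = 0
255 - 255 = 0
255 - 255 = 0
255 - 128 = 127
Wildcard: 0.0.0.127


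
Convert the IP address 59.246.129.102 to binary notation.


59 = 00111011
246 = 11110110
129 = 10000001
102 = 01100110
Binary: 00111011.11110110.10000001.01100110


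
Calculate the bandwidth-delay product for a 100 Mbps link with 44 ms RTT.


BDP = bandwidth * RTT
= 100 Mbps * 44 ms
= 100 * 1e6 * 44 / 1000 bits
= 4400000 bits
= 550000 bytes
= 537.1094 KB
BDP = 4400000 bits (550000 bytes)


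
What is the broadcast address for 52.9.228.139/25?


Network: 52.9.228.128/25
Host bits = 7
Set all host bits to 1:
Broadcast: 52.9.228.255


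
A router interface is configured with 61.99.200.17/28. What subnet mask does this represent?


/28 means 28 network bits, 4 host bits
Binary: 11111111111111111111111111110000
Mask: 255.255.255.240


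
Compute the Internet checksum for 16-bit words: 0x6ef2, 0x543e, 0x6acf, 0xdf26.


Sum all words (with carry folding):
+ 0x6ef2 = 0x6ef2
+ 0x543e = 0xc330
+ 0x6acf = 0x2e00
+ 0xdf26 = 0x0d27
One's complement: ~0x0d27
Checksum = 0xf2d8


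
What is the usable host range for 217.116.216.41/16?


Network: 217.116.0.0
Broadcast: 217.116.255.255
First usable = network + 1
Last usable = broadcast - 1
Range: 217.116.0.1 to 217.116.255.254


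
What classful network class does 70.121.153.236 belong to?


First octet: 70
Binary: 01000110
0xxxxxxx -> Class A (1-126)
Class A, default mask 255.0.0.0 (/8)


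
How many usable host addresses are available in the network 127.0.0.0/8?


Host bits = 32 - 8 = 24
Total addresses = 2^24 = 16777216
Usable = total - 2 (network and broadcast)
Usable hosts: 16777214


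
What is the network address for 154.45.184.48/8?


IP:   10011010.00101101.10111000.00110000
Mask: 11111111.00000000.00000000.00000000
AND operation:
Net:  10011010.00000000.00000000.00000000
Network: 154.0.0.0/8


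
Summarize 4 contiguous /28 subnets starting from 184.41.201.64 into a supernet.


Original prefix: /28
Number of subnets: 4 = 2^2
New prefix = 28 - 2 = 26
Supernet: 184.41.201.64/26


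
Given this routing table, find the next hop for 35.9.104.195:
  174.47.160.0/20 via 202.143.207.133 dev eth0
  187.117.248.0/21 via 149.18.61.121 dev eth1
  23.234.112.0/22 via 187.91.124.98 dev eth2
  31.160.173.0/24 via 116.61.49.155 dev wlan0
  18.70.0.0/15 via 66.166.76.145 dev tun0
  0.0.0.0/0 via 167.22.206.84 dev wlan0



Longest prefix match for 35.9.104.195:
  /20 174.47.160.0: no
  /21 187.117.248.0: no
  /22 23.234.112.0: no
  /24 31.160.173.0: no
  /15 18.70.0.0: no
  /0 0.0.0.0: MATCH
Selected: next-hop 167.22.206.84 via wlan0 (matched /0)


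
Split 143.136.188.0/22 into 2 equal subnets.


New prefix = 22 + 1 = 23
Each subnet has 512 addresses
  143.136.188.0/23
  143.136.190.0/23
Subnets: 143.136.188.0/23, 143.136.190.0/23


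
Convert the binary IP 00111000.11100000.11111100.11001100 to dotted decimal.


00111000 = 56
11100000 = 224
11111100 = 252
11001100 = 204
IP: 56.224.252.204


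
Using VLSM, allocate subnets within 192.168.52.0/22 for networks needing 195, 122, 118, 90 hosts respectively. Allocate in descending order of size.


195 hosts -> /24 (254 usable): 192.168.52.0/24
122 hosts -> /25 (126 usable): 192.168.53.0/25
118 hosts -> /25 (126 usable): 192.168.53.128/25
90 hosts -> /25 (126 usable): 192.168.54.0/25
Allocation: 192.168.52.0/24 (195 hosts, 254 usable); 192.168.53.0/25 (122 hosts, 126 usable); 192.168.53.128/25 (118 hosts, 126 usable); 192.168.54.0/25 (90 hosts, 126 usable)


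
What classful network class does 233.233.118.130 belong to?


First octet: 233
Binary: 11101001
1110xxxx -> Class D (224-239)
Class D (multicast), default mask N/A


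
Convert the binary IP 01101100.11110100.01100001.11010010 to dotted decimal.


01101100 = 108
11110100 = 244
01100001 = 97
11010010 = 210
IP: 108.244.97.210


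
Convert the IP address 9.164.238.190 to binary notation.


9 = 00001001
164 = 10100100
238 = 11101110
190 = 10111110
Binary: 00001001.10100100.11101110.10111110


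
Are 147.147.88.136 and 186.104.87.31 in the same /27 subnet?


Mask: 255.255.255.224
147.147.88.136 AND mask = 147.147.88.128
186.104.87.31 AND mask = 186.104.87.0
No, different subnets (147.147.88.128 vs 186.104.87.0)


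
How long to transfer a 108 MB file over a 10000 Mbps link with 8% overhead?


Effective throughput = 10000 * (1 - 8/100) = 9200 Mbps
File size in Mb = 108 * 8 = 864 Mb
Time = 864 / 9200
Time = 0.0939 seconds


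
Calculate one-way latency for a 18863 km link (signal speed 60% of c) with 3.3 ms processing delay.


Speed = 0.6 * 3e5 km/s = 180000 km/s
Propagation delay = 18863 / 180000 = 0.1048 s = 104.7944 ms
Processing delay = 3.3 ms
Total one-way latency = 108.0944 ms


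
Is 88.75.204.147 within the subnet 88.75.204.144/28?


Subnet network: 88.75.204.144
Test IP AND mask: 88.75.204.144
Yes, 88.75.204.147 is in 88.75.204.144/28


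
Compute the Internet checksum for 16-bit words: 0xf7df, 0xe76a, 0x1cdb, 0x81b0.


Sum all words (with carry folding):
+ 0xf7df = 0xf7df
+ 0xe76a = 0xdf4a
+ 0x1cdb = 0xfc25
+ 0x81b0 = 0x7dd6
One's complement: ~0x7dd6
Checksum = 0x8229


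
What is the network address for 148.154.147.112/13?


IP:   10010100.10011010.10010011.01110000
Mask: 11111111.11111000.00000000.00000000
AND operation:
Net:  10010100.10011000.00000000.00000000
Network: 148.152.0.0/13


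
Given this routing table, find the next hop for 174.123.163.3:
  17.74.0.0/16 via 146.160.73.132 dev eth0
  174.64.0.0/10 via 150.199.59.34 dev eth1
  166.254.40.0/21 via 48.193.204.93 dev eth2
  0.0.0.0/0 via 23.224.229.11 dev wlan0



Longest prefix match for 174.123.163.3:
  /16 17.74.0.0: no
  /10 174.64.0.0: MATCH
  /21 166.254.40.0: no
  /0 0.0.0.0: MATCH
Selected: next-hop 150.199.59.34 via eth1 (matched /10)


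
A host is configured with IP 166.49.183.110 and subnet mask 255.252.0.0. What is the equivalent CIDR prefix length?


Binary: 11111111.11111100.00000000.00000000
Count leading 1s
Prefix: /14


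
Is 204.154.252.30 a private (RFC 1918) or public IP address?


RFC 1918 private ranges:
  10.0.0.0/8 (10.0.0.0 - 10.255.255.255)
  172.16.0.0/12 (172.16.0.0 - 172.31.255.255)
  192.168.0.0/16 (192.168.0.0 - 192.168.255.255)
Public (not in any RFC 1918 range)


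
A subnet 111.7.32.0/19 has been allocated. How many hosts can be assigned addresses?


Host bits = 32 - 19 = 13
Total addresses = 2^13 = 8192
Usable = total - 2 (network and broadcast)
Usable hosts: 8190


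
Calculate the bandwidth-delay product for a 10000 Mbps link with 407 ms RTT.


BDP = bandwidth * RTT
= 10000 Mbps * 407 ms
= 10000 * 1e6 * 407 / 1000 bits
= 4070000000 bits
= 508750000 bytes
= 496826.1719 KB
BDP = 4070000000 bits (508750000 bytes)


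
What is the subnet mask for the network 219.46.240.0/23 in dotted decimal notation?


/23 means 23 network bits, 9 host bits
Binary: 11111111111111111111111000000000
Mask: 255.255.254.0


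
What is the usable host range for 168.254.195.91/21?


Network: 168.254.192.0
Broadcast: 168.254.199.255
First usable = network + 1
Last usable = broadcast - 1
Range: 168.254.192.1 to 168.254.199.254


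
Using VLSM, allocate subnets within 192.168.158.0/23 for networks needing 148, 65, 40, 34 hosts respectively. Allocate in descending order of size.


148 hosts -> /24 (254 usable): 192.168.158.0/24
65 hosts -> /25 (126 usable): 192.168.159.0/25
40 hosts -> /26 (62 usable): 192.168.159.128/26
34 hosts -> /26 (62 usable): 192.168.159.192/26
Allocation: 192.168.158.0/24 (148 hosts, 254 usable); 192.168.159.0/25 (65 hosts, 126 usable); 192.168.159.128/26 (40 hosts, 62 usable); 192.168.159.192/26 (34 hosts, 62 usable)


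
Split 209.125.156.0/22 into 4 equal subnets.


New prefix = 22 + 2 = 24
Each subnet has 256 addresses
  209.125.156.0/24
  209.125.157.0/24
  209.125.158.0/24
  209.125.159.0/24
Subnets: 209.125.156.0/24, 209.125.157.0/24, 209.125.158.0/24, 209.125.159.0/24


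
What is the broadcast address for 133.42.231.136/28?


Network: 133.42.231.128/28
Host bits = 4
Set all host bits to 1:
Broadcast: 133.42.231.143


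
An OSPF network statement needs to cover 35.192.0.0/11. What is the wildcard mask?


Subnet mask: 255.224.0.0
Wildcard = 255.255.255.255 - subnet mask
255 - 255 = 0
255 - 224 = 31
255 - 0 = 255
255 - 0 = 255
Wildcard: 0.31.255.255


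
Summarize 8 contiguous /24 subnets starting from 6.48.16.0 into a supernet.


Original prefix: /24
Number of subnets: 8 = 2^3
New prefix = 24 - 3 = 21
Supernet: 6.48.16.0/21


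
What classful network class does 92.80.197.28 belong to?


First octet: 92
Binary: 01011100
0xxxxxxx -> Class A (1-126)
Class A, default mask 255.0.0.0 (/8)


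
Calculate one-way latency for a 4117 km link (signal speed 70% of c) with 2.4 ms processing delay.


Speed = 0.7 * 3e5 km/s = 210000 km/s
Propagation delay = 4117 / 210000 = 0.0196 s = 19.6048 ms
Processing delay = 2.4 ms
Total one-way latency = 22.0048 ms


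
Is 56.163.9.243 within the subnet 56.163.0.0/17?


Subnet network: 56.163.0.0
Test IP AND mask: 56.163.0.0
Yes, 56.163.9.243 is in 56.163.0.0/17


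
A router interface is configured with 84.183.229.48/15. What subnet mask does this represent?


/15 means 15 network bits, 17 host bits
Binary: 11111111111111100000000000000000
Mask: 255.254.0.0


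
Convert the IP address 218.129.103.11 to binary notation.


218 = 11011010
129 = 10000001
103 = 01100111
11 = 00001011
Binary: 11011010.10000001.01100111.00001011


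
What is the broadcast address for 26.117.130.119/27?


Network: 26.117.130.96/27
Host bits = 5
Set all host bits to 1:
Broadcast: 26.117.130.127


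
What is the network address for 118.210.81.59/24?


IP:   01110110.11010010.01010001.00111011
Mask: 11111111.11111111.11111111.00000000
AND operation:
Net:  01110110.11010010.01010001.00000000
Network: 118.210.81.0/24


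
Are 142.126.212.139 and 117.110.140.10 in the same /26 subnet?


Mask: 255.255.255.192
142.126.212.139 AND mask = 142.126.212.128
117.110.140.10 AND mask = 117.110.140.0
No, different subnets (142.126.212.128 vs 117.110.140.0)


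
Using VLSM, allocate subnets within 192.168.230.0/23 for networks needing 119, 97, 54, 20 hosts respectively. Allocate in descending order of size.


119 hosts -> /25 (126 usable): 192.168.230.0/25
97 hosts -> /25 (126 usable): 192.168.230.128/25
54 hosts -> /26 (62 usable): 192.168.231.0/26
20 hosts -> /27 (30 usable): 192.168.231.64/27
Allocation: 192.168.230.0/25 (119 hosts, 126 usable); 192.168.230.128/25 (97 hosts, 126 usable); 192.168.231.0/26 (54 hosts, 62 usable); 192.168.231.64/27 (20 hosts, 30 usable)


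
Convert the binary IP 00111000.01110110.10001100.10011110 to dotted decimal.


00111000 = 56
01110110 = 118
10001100 = 140
10011110 = 158
IP: 56.118.140.158


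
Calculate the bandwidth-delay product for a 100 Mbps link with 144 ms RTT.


BDP = bandwidth * RTT
= 100 Mbps * 144 ms
= 100 * 1e6 * 144 / 1000 bits
= 14400000 bits
= 1800000 bytes
= 1757.8125 KB
BDP = 14400000 bits (1800000 bytes)


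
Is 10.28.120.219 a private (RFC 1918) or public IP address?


RFC 1918 private ranges:
  10.0.0.0/8 (10.0.0.0 - 10.255.255.255)
  172.16.0.0/12 (172.16.0.0 - 172.31.255.255)
  192.168.0.0/16 (192.168.0.0 - 192.168.255.255)
Private (in 10.0.0.0/8)


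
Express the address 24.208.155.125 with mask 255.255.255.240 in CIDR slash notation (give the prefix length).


Binary: 11111111.11111111.11111111.11110000
Count leading 1s
Prefix: /28


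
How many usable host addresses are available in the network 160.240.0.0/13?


Host bits = 32 - 13 = 19
Total addresses = 2^19 = 524288
Usable = total - 2 (network and broadcast)
Usable hosts: 524286


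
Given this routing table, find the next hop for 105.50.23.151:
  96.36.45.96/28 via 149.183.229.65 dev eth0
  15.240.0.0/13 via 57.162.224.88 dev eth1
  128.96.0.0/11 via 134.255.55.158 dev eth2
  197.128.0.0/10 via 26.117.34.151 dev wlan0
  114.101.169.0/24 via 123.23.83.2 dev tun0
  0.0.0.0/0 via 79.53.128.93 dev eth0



Longest prefix match for 105.50.23.151:
  /28 96.36.45.96: no
  /13 15.240.0.0: no
  /11 128.96.0.0: no
  /10 197.128.0.0: no
  /24 114.101.169.0: no
  /0 0.0.0.0: MATCH
Selected: next-hop 79.53.128.93 via eth0 (matched /0)


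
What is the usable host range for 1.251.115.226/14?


Network: 1.248.0.0
Broadcast: 1.251.255.255
First usable = network + 1
Last usable = broadcast - 1
Range: 1.248.0.1 to 1.251.255.254


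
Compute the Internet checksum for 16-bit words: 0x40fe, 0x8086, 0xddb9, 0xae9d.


Sum all words (with carry folding):
+ 0x40fe = 0x40fe
+ 0x8086 = 0xc184
+ 0xddb9 = 0x9f3e
+ 0xae9d = 0x4ddc
One's complement: ~0x4ddc
Checksum = 0xb223


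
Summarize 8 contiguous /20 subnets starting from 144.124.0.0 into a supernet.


Original prefix: /20
Number of subnets: 8 = 2^3
New prefix = 20 - 3 = 17
Supernet: 144.124.0.0/17


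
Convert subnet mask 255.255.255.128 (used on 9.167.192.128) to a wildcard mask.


Subnet mask: 255.255.255.128
Wildcard = 255.255.255.255 - subnet mask
255 - 255 = 0
255 - 255 = 0
255 - 255 = 0
255 - 128 = 127
Wildcard: 0.0.0.127


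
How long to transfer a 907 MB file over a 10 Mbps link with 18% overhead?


Effective throughput = 10 * (1 - 18/100) = 8.2 Mbps
File size in Mb = 907 * 8 = 7256 Mb
Time = 7256 / 8.2
Time = 884.878 seconds


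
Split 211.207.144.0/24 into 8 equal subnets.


New prefix = 24 + 3 = 27
Each subnet has 32 addresses
  211.207.144.0/27
  211.207.144.32/27
  211.207.144.64/27
  211.207.144.96/27
  211.207.144.128/27
  211.207.144.160/27
  211.207.144.192/27
  211.207.144.224/27
Subnets: 211.207.144.0/27, 211.207.144.32/27, 211.207.144.64/27, 211.207.144.96/27, 211.207.144.128/27, 211.207.144.160/27, 211.207.144.192/27, 211.207.144.224/27


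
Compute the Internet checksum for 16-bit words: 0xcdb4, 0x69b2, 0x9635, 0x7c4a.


Sum all words (with carry folding):
+ 0xcdb4 = 0xcdb4
+ 0x69b2 = 0x3767
+ 0x9635 = 0xcd9c
+ 0x7c4a = 0x49e7
One's complement: ~0x49e7
Checksum = 0xb618


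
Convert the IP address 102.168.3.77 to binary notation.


102 = 01100110
168 = 10101000
3 = 00000011
77 = 01001101
Binary: 01100110.10101000.00000011.01001101


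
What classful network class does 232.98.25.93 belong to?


First octet: 232
Binary: 11101000
1110xxxx -> Class D (224-239)
Class D (multicast), default mask N/A


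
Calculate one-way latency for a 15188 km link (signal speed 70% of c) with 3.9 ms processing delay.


Speed = 0.7 * 3e5 km/s = 210000 km/s
Propagation delay = 15188 / 210000 = 0.0723 s = 72.3238 ms
Processing delay = 3.9 ms
Total one-way latency = 76.2238 ms


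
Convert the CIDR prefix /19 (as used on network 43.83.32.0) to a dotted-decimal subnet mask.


/19 means 19 network bits, 13 host bits
Binary: 11111111111111111110000000000000
Mask: 255.255.224.0


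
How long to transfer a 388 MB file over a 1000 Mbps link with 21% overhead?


Effective throughput = 1000 * (1 - 21/100) = 790 Mbps
File size in Mb = 388 * 8 = 3104 Mb
Time = 3104 / 790
Time = 3.9291 seconds


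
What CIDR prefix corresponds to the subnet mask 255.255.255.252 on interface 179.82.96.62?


Binary: 11111111.11111111.11111111.11111100
Count leading 1s
Prefix: /30


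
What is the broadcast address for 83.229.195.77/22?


Network: 83.229.192.0/22
Host bits = 10
Set all host bits to 1:
Broadcast: 83.229.195.255


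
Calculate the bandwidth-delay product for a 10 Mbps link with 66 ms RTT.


BDP = bandwidth * RTT
= 10 Mbps * 66 ms
= 10 * 1e6 * 66 / 1000 bits
= 660000 bits
= 82500 bytes
= 80.5664 KB
BDP = 660000 bits (82500 bytes)


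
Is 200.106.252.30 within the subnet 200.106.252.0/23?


Subnet network: 200.106.252.0
Test IP AND mask: 200.106.252.0
Yes, 200.106.252.30 is in 200.106.252.0/23


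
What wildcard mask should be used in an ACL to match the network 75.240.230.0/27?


Subnet mask: 255.255.255.224
Wildcard = 255.255.255.255 - subnet mask
255 - 255 = 0
255 - 255 = 0
255 - 255 = 0
255 - 224 = 31
Wildcard: 0.0.0.31


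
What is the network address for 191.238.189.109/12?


IP:   10111111.11101110.10111101.01101101
Mask: 11111111.11110000.00000000.00000000
AND operation:
Net:  10111111.11100000.00000000.00000000
Network: 191.224.0.0/12


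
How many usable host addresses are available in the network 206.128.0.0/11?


Host bits = 32 - 11 = 21
Total addresses = 2^21 = 2097152
Usable = total - 2 (network and broadcast)
Usable hosts: 2097150


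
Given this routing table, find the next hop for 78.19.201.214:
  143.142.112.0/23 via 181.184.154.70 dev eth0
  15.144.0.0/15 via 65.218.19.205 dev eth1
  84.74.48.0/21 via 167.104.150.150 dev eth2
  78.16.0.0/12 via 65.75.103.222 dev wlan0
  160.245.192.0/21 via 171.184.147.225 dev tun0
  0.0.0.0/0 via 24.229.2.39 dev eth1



Longest prefix match for 78.19.201.214:
  /23 143.142.112.0: no
  /15 15.144.0.0: no
  /21 84.74.48.0: no
  /12 78.16.0.0: MATCH
  /21 160.245.192.0: no
  /0 0.0.0.0: MATCH
Selected: next-hop 65.75.103.222 via wlan0 (matched /12)


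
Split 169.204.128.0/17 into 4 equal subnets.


New prefix = 17 + 2 = 19
Each subnet has 8192 addresses
  169.204.128.0/19
  169.204.160.0/19
  169.204.192.0/19
  169.204.224.0/19
Subnets: 169.204.128.0/19, 169.204.160.0/19, 169.204.192.0/19, 169.204.224.0/19


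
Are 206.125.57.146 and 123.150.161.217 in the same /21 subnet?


Mask: 255.255.248.0
206.125.57.146 AND mask = 206.125.56.0
123.150.161.217 AND mask = 123.150.160.0
No, different subnets (206.125.56.0 vs 123.150.160.0)


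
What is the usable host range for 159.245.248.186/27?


Network: 159.245.248.160
Broadcast: 159.245.248.191
First usable = network + 1
Last usable = broadcast - 1
Range: 159.245.248.161 to 159.245.248.190


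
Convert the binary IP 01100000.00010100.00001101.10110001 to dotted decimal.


01100000 = 96
00010100 = 20
00001101 = 13
10110001 = 177
IP: 96.20.13.177


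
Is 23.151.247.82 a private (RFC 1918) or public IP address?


RFC 1918 private ranges:
  10.0.0.0/8 (10.0.0.0 - 10.255.255.255)
  172.16.0.0/12 (172.16.0.0 - 172.31.255.255)
  192.168.0.0/16 (192.168.0.0 - 192.168.255.255)
Public (not in any RFC 1918 range)


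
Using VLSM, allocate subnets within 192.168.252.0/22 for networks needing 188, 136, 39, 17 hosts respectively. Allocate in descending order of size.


188 hosts -> /24 (254 usable): 192.168.252.0/24
136 hosts -> /24 (254 usable): 192.168.253.0/24
39 hosts -> /26 (62 usable): 192.168.254.0/26
17 hosts -> /27 (30 usable): 192.168.254.64/27
Allocation: 192.168.252.0/24 (188 hosts, 254 usable); 192.168.253.0/24 (136 hosts, 254 usable); 192.168.254.0/26 (39 hosts, 62 usable); 192.168.254.64/27 (17 hosts, 30 usable)


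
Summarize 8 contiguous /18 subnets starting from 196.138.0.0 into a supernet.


Original prefix: /18
Number of subnets: 8 = 2^3
New prefix = 18 - 3 = 15
Supernet: 196.138.0.0/15


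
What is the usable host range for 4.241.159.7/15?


Network: 4.240.0.0
Broadcast: 4.241.255.255
First usable = network + 1
Last usable = broadcast - 1
Range: 4.240.0.1 to 4.241.255.254


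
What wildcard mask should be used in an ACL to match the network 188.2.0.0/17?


Subnet mask: 255.255.128.0
Wildcard = 255.255.255.255 - subnet mask
255 - 255 = 0
255 - 255 = 0
255 - 128 = 127
255 - 0 = 255
Wildcard: 0.0.127.255


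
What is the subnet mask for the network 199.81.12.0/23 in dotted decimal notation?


/23 means 23 network bits, 9 host bits
Binary: 11111111111111111111111000000000
Mask: 255.255.254.0


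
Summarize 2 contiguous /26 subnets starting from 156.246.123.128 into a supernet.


Original prefix: /26
Number of subnets: 2 = 2^1
New prefix = 26 - 1 = 25
Supernet: 156.246.123.128/25


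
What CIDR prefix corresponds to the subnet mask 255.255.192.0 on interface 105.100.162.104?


Binary: 11111111.11111111.11000000.00000000
Count leading 1s
Prefix: /18


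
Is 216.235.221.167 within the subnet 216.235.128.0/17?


Subnet network: 216.235.128.0
Test IP AND mask: 216.235.128.0
Yes, 216.235.221.167 is in 216.235.128.0/17


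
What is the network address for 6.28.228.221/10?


IP:   00000110.00011100.11100100.11011101
Mask: 11111111.11000000.00000000.00000000
AND operation:
Net:  00000110.00000000.00000000.00000000
Network: 6.0.0.0/10


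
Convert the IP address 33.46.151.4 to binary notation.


33 = 00100001
46 = 00101110
151 = 10010111
4 = 00000100
Binary: 00100001.00101110.10010111.00000100


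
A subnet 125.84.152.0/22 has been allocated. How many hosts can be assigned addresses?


Host bits = 32 - 22 = 10
Total addresses = 2^10 = 1024
Usable = total - 2 (network and broadcast)
Usable hosts: 1022


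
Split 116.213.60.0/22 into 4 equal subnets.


New prefix = 22 + 2 = 24
Each subnet has 256 addresses
  116.213.60.0/24
  116.213.61.0/24
  116.213.62.0/24
  116.213.63.0/24
Subnets: 116.213.60.0/24, 116.213.61.0/24, 116.213.62.0/24, 116.213.63.0/24


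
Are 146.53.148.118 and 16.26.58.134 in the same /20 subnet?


Mask: 255.255.240.0
146.53.148.118 AND mask = 146.53.144.0
16.26.58.134 AND mask = 16.26.48.0
No, different subnets (146.53.144.0 vs 16.26.48.0)


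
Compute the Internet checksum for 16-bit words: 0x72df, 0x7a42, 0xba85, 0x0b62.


Sum all words (with carry folding):
+ 0x72df = 0x72df
+ 0x7a42 = 0xed21
+ 0xba85 = 0xa7a7
+ 0x0b62 = 0xb309
One's complement: ~0xb309
Checksum = 0x4cf6


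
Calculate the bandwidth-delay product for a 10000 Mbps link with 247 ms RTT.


BDP = bandwidth * RTT
= 10000 Mbps * 247 ms
= 10000 * 1e6 * 247 / 1000 bits
= 2470000000 bits
= 308750000 bytes
= 301513.6719 KB
BDP = 2470000000 bits (308750000 bytes)


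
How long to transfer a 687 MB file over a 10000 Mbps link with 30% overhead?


Effective throughput = 10000 * (1 - 30/100) = 7000 Mbps
File size in Mb = 687 * 8 = 5496 Mb
Time = 5496 / 7000
Time = 0.7851 seconds


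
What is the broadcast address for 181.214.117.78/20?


Network: 181.214.112.0/20
Host bits = 12
Set all host bits to 1:
Broadcast: 181.214.127.255


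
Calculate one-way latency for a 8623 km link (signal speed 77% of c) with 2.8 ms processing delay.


Speed = 0.77 * 3e5 km/s = 231000 km/s
Propagation delay = 8623 / 231000 = 0.0373 s = 37.329 ms
Processing delay = 2.8 ms
Total one-way latency = 40.129 ms


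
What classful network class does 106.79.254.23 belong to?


First octet: 106
Binary: 01101010
0xxxxxxx -> Class A (1-126)
Class A, default mask 255.0.0.0 (/8)


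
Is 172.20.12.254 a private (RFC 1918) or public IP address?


RFC 1918 private ranges:
  10.0.0.0/8 (10.0.0.0 - 10.255.255.255)
  172.16.0.0/12 (172.16.0.0 - 172.31.255.255)
  192.168.0.0/16 (192.168.0.0 - 192.168.255.255)
Private (in 172.16.0.0/12)


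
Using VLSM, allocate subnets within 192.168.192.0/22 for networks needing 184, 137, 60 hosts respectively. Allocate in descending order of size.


184 hosts -> /24 (254 usable): 192.168.192.0/24
137 hosts -> /24 (254 usable): 192.168.193.0/24
60 hosts -> /26 (62 usable): 192.168.194.0/26
Allocation: 192.168.192.0/24 (184 hosts, 254 usable); 192.168.193.0/24 (137 hosts, 254 usable); 192.168.194.0/26 (60 hosts, 62 usable)


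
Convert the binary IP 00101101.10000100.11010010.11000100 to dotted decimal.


00101101 = 45
10000100 = 132
11010010 = 210
11000100 = 196
IP: 45.132.210.196


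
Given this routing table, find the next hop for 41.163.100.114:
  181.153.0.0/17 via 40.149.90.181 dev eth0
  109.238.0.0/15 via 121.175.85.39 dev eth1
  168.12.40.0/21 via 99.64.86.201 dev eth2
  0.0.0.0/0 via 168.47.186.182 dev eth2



Longest prefix match for 41.163.100.114:
  /17 181.153.0.0: no
  /15 109.238.0.0: no
  /21 168.12.40.0: no
  /0 0.0.0.0: MATCH
Selected: next-hop 168.47.186.182 via eth2 (matched /0)


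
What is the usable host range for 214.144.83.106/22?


Network: 214.144.80.0
Broadcast: 214.144.83.255
First usable = network + 1
Last usable = broadcast - 1
Range: 214.144.80.1 to 214.144.83.254


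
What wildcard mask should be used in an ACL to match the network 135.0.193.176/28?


Subnet mask: 255.255.255.240
Wildcard = 255.255.255.255 - subnet mask
255 - 255 = 0
255 - 255 = 0
255 - 255 = 0
255 - 240 = 15
Wildcard: 0.0.0.15


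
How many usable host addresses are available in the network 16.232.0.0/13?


Host bits = 32 - 13 = 19
Total addresses = 2^19 = 524288
Usable = total - 2 (network and broadcast)
Usable hosts: 524286


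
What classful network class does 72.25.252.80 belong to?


First octet: 72
Binary: 01001000
0xxxxxxx -> Class A (1-126)
Class A, default mask 255.0.0.0 (/8)


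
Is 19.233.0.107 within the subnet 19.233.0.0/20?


Subnet network: 19.233.0.0
Test IP AND mask: 19.233.0.0
Yes, 19.233.0.107 is in 19.233.0.0/20


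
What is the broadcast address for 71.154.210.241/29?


Network: 71.154.210.240/29
Host bits = 3
Set all host bits to 1:
Broadcast: 71.154.210.247
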